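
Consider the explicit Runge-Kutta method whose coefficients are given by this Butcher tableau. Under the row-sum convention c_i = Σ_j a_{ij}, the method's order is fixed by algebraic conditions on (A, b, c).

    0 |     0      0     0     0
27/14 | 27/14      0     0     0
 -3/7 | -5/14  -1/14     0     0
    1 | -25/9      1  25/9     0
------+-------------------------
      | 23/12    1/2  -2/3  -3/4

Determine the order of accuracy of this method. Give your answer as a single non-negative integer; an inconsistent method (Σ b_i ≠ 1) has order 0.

2

b = (23/12, 1/2, -2/3, -3/4)
c = (0, 27/14, -3/7, 1)
Ac = (0, 0, -27/196, 31/42)
Σ b_i: 23/12·1 + 1/2·1 + (-2/3)·1 + (-3/4)·1 = 1 ✓
b·c: 1/2·27/14 + (-2/3)·(-3/7) + (-3/4)·1 = 1/2 ✓
b·c²: 1/2·729/196 + (-2/3)·9/49 + (-3/4)·1 = 387/392 ≠ 1/3 ⇒ order 2.
b·Ac: (-2/3)·(-27/196) + (-3/4)·31/42 = -181/392 ≠ 1/6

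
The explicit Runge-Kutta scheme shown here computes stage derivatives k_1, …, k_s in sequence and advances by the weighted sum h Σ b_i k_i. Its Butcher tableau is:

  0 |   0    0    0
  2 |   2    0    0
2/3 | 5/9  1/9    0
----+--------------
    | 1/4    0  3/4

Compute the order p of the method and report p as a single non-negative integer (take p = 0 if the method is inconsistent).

b = (1/4, 0, 3/4)
c = (0, 2, 2/3)
Ac = (0, 0, 2/9)
Σ b_i: 1/4·1 + 3/4·1 = 1 ✓
b·c: 3/4·2/3 = 1/2 ✓
b·c²: 3/4·4/9 = 1/3 ✓
b·Ac: 3/4·2/9 = 1/6 ✓; 3 stages ⇒ order 3.

3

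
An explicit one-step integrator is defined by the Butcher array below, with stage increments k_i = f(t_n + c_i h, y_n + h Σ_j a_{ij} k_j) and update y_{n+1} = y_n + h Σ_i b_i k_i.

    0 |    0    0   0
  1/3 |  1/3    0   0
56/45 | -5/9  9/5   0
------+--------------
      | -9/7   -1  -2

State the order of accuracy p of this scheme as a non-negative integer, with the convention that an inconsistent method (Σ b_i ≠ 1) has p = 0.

b = (-9/7, -1, -2)
c = (0, 1/3, 56/45)
Ac = (0, 0, 3/5)
Σ b_i: (-9/7)·1 + (-1)·1 + (-2)·1 = -30/7 ≠ 1 ⇒ order 0.

0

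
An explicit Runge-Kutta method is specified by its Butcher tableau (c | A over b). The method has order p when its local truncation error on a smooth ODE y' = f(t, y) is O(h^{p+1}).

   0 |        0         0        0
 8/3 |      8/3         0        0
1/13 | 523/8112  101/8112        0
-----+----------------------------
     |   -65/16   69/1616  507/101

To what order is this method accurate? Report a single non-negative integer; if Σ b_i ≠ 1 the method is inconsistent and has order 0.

3

b = (-65/16, 69/1616, 507/101)
c = (0, 8/3, 1/13)
Ac = (0, 0, 101/3042)
Σ b_i: (-65/16)·1 + 69/1616·1 + 507/101·1 = 1 ✓
b·c: 69/1616·8/3 + 507/101·1/13 = 1/2 ✓
b·c²: 69/1616·64/9 + 507/101·1/169 = 1/3 ✓
b·Ac: 507/101·101/3042 = 1/6 ✓; 3 stages ⇒ order 3.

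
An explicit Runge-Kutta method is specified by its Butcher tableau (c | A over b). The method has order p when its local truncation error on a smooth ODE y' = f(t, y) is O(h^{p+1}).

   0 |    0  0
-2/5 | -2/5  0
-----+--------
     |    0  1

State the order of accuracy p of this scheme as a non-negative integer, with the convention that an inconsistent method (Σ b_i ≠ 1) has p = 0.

b = (0, 1)
c = (0, -2/5)
Σ b_i: 1·1 = 1 ✓
b·c: 1·(-2/5) = -2/5 ≠ 1/2 ⇒ order 1.

1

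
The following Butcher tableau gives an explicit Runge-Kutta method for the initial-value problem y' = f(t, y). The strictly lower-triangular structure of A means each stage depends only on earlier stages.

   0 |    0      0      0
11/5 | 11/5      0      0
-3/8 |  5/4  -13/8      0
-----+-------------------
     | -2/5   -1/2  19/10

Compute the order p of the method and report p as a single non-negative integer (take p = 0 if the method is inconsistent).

b = (-2/5, -1/2, 19/10)
c = (0, 11/5, -3/8)
Ac = (0, 0, -143/40)
Σ b_i: (-2/5)·1 + (-1/2)·1 + 19/10·1 = 1 ✓
b·c: (-1/2)·11/5 + 19/10·(-3/8) = -29/16 ≠ 1/2 ⇒ order 1.

1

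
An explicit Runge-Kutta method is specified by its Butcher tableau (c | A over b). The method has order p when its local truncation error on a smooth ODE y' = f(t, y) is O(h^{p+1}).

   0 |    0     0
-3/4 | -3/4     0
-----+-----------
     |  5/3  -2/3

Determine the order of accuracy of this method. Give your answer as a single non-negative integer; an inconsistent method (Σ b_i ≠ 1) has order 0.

2

b = (5/3, -2/3)
c = (0, -3/4)
Σ b_i: 5/3·1 + (-2/3)·1 = 1 ✓
b·c: (-2/3)·(-3/4) = 1/2 ✓; 2 stages ⇒ order 2.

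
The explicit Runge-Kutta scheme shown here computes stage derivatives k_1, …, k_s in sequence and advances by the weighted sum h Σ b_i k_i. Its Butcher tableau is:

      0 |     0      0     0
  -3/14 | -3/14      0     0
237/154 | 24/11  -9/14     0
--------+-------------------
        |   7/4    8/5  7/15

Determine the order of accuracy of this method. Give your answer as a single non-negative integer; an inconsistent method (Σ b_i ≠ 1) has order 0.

0

b = (7/4, 8/5, 7/15)
c = (0, -3/14, 237/154)
Ac = (0, 0, 27/196)
Σ b_i: 7/4·1 + 8/5·1 + 7/15·1 = 229/60 ≠ 1 ⇒ order 0.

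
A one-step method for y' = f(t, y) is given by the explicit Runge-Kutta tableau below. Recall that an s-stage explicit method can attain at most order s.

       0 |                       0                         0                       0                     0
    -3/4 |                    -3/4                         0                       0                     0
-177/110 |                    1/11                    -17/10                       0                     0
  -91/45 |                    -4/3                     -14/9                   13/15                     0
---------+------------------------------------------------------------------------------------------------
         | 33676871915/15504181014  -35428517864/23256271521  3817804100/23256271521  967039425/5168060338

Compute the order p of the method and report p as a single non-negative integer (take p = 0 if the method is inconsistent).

b = (33676871915/15504181014, -35428517864/23256271521, 3817804100/23256271521, 967039425/5168060338)
c = (0, -3/4, -177/110, -91/45)
Ac = (0, 0, 51/40, -188/825)
Σ b_i: 33676871915/15504181014·1 + (-35428517864/23256271521)·1 + 3817804100/23256271521·1 + 967039425/5168060338·1 = 1 ✓
b·c: (-35428517864/23256271521)·(-3/4) + 3817804100/23256271521·(-177/110) + 967039425/5168060338·(-91/45) = 1/2 ✓
b·c²: (-35428517864/23256271521)·9/16 + 3817804100/23256271521·31329/12100 + 967039425/5168060338·8281/2025 = 1/3 ✓
b·Ac: 3817804100/23256271521·51/40 + 967039425/5168060338·(-188/825) = 1/6 ✓
b·c³: (-35428517864/23256271521)·(-27/64) + 3817804100/23256271521·(-5545233/1331000) + 967039425/5168060338·(-753571/91125) = -1393399443055/877093668792 ≠ 1/4 ⇒ order 3.
b·(c∘Ac): 3817804100/23256271521·(-9027/4400) + 967039425/5168060338·17108/37125 = -12949389909/51680603380 ≠ 1/8
b·Ac²: 3817804100/23256271521·(-153/160) + 967039425/5168060338·165643/121000 = 32217155093/324849506960 ≠ 1/12
b·A²c: 967039425/5168060338·221/200 = 8548628517/41344482704 ≠ 1/24

3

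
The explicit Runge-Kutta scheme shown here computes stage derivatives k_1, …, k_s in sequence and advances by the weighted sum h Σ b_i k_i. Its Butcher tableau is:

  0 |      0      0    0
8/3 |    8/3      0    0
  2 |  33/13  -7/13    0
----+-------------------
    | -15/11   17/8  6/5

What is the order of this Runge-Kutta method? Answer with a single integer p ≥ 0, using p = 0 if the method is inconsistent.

b = (-15/11, 17/8, 6/5)
c = (0, 8/3, 2)
Ac = (0, 0, -56/39)
Σ b_i: (-15/11)·1 + 17/8·1 + 6/5·1 = 863/440 ≠ 1 ⇒ order 0.

0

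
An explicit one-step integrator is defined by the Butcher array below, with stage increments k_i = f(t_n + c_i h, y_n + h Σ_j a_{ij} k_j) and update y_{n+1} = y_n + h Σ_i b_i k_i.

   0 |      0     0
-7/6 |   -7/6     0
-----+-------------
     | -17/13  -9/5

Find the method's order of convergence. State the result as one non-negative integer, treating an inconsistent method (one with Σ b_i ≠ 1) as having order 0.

0

b = (-17/13, -9/5)
c = (0, -7/6)
Σ b_i: (-17/13)·1 + (-9/5)·1 = -202/65 ≠ 1 ⇒ order 0.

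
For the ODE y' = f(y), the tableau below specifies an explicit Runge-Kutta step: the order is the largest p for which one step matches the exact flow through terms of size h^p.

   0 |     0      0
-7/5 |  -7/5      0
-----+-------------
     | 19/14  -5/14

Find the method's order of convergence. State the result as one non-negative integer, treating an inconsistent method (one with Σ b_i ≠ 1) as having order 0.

b = (19/14, -5/14)
c = (0, -7/5)
Σ b_i: 19/14·1 + (-5/14)·1 = 1 ✓
b·c: (-5/14)·(-7/5) = 1/2 ✓; 2 stages ⇒ order 2.

2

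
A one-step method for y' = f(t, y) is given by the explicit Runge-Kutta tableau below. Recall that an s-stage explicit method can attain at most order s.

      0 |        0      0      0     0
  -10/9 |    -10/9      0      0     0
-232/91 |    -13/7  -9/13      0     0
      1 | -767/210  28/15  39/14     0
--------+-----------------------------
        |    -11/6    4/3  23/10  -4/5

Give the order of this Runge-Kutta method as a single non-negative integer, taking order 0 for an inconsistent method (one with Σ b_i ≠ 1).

b = (-11/6, 4/3, 23/10, -4/5)
c = (0, -10/9, -232/91, 1)
Ac = (0, 0, 10/13, -12140/1323)
Σ b_i: (-11/6)·1 + 4/3·1 + 23/10·1 + (-4/5)·1 = 1 ✓
b·c: 4/3·(-10/9) + 23/10·(-232/91) + (-4/5)·1 = -100064/12285 ≠ 1/2 ⇒ order 1.

1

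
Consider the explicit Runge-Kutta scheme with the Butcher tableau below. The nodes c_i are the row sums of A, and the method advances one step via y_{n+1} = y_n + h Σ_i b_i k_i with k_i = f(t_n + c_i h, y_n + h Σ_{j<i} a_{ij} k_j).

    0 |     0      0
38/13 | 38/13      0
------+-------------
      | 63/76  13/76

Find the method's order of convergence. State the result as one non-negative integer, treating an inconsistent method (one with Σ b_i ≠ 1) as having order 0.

2

b = (63/76, 13/76)
c = (0, 38/13)
Σ b_i: 63/76·1 + 13/76·1 = 1 ✓
b·c: 13/76·38/13 = 1/2 ✓; 2 stages ⇒ order 2.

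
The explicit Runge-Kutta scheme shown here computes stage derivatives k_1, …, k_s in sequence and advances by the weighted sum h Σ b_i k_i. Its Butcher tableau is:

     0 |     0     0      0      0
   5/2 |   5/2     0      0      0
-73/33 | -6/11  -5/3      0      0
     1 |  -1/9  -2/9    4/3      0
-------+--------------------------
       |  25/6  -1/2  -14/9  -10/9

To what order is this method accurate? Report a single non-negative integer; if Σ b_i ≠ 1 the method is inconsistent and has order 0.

1

b = (25/6, -1/2, -14/9, -10/9)
c = (0, 5/2, -73/33, 1)
Ac = (0, 0, -25/6, -347/99)
Σ b_i: 25/6·1 + (-1/2)·1 + (-14/9)·1 + (-10/9)·1 = 1 ✓
b·c: (-1/2)·5/2 + (-14/9)·(-73/33) + (-10/9)·1 = 1283/1188 ≠ 1/2 ⇒ order 1.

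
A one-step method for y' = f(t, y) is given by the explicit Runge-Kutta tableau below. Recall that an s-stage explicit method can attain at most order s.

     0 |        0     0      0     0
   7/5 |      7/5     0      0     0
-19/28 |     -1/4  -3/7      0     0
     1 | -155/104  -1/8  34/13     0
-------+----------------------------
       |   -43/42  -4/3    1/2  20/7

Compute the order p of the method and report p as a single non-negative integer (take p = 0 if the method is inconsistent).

b = (-43/42, -4/3, 1/2, 20/7)
c = (0, 7/5, -19/28, 1)
Ac = (0, 0, -3/5, -7097/3640)
Σ b_i: (-43/42)·1 + (-4/3)·1 + 1/2·1 + 20/7·1 = 1 ✓
b·c: (-4/3)·7/5 + 1/2·(-19/28) + 20/7·1 = 547/840 ≠ 1/2 ⇒ order 1.

1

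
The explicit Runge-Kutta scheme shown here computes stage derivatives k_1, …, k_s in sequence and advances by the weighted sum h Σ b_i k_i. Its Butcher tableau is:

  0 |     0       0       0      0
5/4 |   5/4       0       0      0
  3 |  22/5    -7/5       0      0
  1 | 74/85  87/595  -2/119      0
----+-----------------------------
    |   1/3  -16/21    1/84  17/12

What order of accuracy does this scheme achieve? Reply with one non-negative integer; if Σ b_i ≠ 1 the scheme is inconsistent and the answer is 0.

4

b = (1/3, -16/21, 1/84, 17/12)
c = (0, 5/4, 3, 1)
Ac = (0, 0, -7/4, 9/68)
Σ b_i: 1/3·1 + (-16/21)·1 + 1/84·1 + 17/12·1 = 1 ✓
b·c: (-16/21)·5/4 + 1/84·3 + 17/12·1 = 1/2 ✓
b·c²: (-16/21)·25/16 + 1/84·9 + 17/12·1 = 1/3 ✓
b·Ac: 1/84·(-7/4) + 17/12·9/68 = 1/6 ✓
b·c³: (-16/21)·125/64 + 1/84·27 + 17/12·1 = 1/4 ✓
b·(c∘Ac): 1/84·(-21/4) + 17/12·9/68 = 1/8 ✓
b·Ac²: 1/84·(-35/16) + 17/12·21/272 = 1/12 ✓
b·A²c: 17/12·1/34 = 1/24 ✓; 4 stages ⇒ order 4.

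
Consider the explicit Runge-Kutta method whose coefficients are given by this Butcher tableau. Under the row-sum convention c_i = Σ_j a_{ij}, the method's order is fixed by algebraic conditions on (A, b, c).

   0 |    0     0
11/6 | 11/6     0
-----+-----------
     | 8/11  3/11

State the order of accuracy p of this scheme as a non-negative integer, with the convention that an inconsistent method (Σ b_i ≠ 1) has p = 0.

2

b = (8/11, 3/11)
c = (0, 11/6)
Σ b_i: 8/11·1 + 3/11·1 = 1 ✓
b·c: 3/11·11/6 = 1/2 ✓; 2 stages ⇒ order 2.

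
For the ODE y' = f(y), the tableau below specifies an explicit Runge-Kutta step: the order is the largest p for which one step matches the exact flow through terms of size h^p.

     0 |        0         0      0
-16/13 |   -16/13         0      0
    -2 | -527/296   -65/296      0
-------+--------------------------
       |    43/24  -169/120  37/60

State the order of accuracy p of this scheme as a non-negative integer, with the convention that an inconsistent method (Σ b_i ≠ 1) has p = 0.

3

b = (43/24, -169/120, 37/60)
c = (0, -16/13, -2)
Ac = (0, 0, 10/37)
Σ b_i: 43/24·1 + (-169/120)·1 + 37/60·1 = 1 ✓
b·c: (-169/120)·(-16/13) + 37/60·(-2) = 1/2 ✓
b·c²: (-169/120)·256/169 + 37/60·4 = 1/3 ✓
b·Ac: 37/60·10/37 = 1/6 ✓; 3 stages ⇒ order 3.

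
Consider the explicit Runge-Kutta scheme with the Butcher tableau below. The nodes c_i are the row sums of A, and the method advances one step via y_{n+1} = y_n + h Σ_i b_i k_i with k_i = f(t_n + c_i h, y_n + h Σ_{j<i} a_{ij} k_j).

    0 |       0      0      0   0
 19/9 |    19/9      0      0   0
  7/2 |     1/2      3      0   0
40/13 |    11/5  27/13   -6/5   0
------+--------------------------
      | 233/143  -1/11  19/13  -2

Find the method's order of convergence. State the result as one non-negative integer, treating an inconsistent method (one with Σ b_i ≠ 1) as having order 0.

b = (233/143, -1/11, 19/13, -2)
c = (0, 19/9, 7/2, 40/13)
Ac = (0, 0, 19/3, 12/65)
Σ b_i: 233/143·1 + (-1/11)·1 + 19/13·1 + (-2)·1 = 1 ✓
b·c: (-1/11)·19/9 + 19/13·7/2 + (-2)·40/13 = -3167/2574 ≠ 1/2 ⇒ order 1.

1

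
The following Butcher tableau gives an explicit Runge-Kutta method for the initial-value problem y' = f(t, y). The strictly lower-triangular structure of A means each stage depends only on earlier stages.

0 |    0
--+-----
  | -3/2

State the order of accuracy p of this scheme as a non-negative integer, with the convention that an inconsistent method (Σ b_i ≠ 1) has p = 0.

0

b = (-3/2)
c = (0)
Σ b_i: (-3/2)·1 = -3/2 ≠ 1 ⇒ order 0.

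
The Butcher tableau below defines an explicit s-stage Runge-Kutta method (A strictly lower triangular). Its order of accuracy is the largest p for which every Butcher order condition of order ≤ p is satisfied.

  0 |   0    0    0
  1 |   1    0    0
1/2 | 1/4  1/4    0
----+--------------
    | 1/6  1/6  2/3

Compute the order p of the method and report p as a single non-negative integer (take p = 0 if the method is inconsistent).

b = (1/6, 1/6, 2/3)
c = (0, 1, 1/2)
Ac = (0, 0, 1/4)
Σ b_i: 1/6·1 + 1/6·1 + 2/3·1 = 1 ✓
b·c: 1/6·1 + 2/3·1/2 = 1/2 ✓
b·c²: 1/6·1 + 2/3·1/4 = 1/3 ✓
b·Ac: 2/3·1/4 = 1/6 ✓; 3 stages ⇒ order 3.

3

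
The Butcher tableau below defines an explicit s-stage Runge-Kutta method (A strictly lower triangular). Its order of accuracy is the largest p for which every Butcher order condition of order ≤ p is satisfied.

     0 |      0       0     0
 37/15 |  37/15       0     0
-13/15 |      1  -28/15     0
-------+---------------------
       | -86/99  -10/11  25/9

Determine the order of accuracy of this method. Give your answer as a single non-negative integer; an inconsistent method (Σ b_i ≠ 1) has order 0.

1

b = (-86/99, -10/11, 25/9)
c = (0, 37/15, -13/15)
Ac = (0, 0, -1036/225)
Σ b_i: (-86/99)·1 + (-10/11)·1 + 25/9·1 = 1 ✓
b·c: (-10/11)·37/15 + 25/9·(-13/15) = -1381/297 ≠ 1/2 ⇒ order 1.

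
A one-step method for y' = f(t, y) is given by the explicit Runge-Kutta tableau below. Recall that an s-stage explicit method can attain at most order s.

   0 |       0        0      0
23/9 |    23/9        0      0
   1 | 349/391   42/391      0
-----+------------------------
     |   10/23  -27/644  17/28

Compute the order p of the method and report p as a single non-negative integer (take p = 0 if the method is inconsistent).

b = (10/23, -27/644, 17/28)
c = (0, 23/9, 1)
Ac = (0, 0, 14/51)
Σ b_i: 10/23·1 + (-27/644)·1 + 17/28·1 = 1 ✓
b·c: (-27/644)·23/9 + 17/28·1 = 1/2 ✓
b·c²: (-27/644)·529/81 + 17/28·1 = 1/3 ✓
b·Ac: 17/28·14/51 = 1/6 ✓; 3 stages ⇒ order 3.

3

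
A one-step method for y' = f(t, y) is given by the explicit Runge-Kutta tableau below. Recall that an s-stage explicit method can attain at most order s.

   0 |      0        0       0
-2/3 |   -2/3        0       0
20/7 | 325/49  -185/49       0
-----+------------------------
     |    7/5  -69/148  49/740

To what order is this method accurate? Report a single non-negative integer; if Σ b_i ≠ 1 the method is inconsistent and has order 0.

3

b = (7/5, -69/148, 49/740)
c = (0, -2/3, 20/7)
Ac = (0, 0, 370/147)
Σ b_i: 7/5·1 + (-69/148)·1 + 49/740·1 = 1 ✓
b·c: (-69/148)·(-2/3) + 49/740·20/7 = 1/2 ✓
b·c²: (-69/148)·4/9 + 49/740·400/49 = 1/3 ✓
b·Ac: 49/740·370/147 = 1/6 ✓; 3 stages ⇒ order 3.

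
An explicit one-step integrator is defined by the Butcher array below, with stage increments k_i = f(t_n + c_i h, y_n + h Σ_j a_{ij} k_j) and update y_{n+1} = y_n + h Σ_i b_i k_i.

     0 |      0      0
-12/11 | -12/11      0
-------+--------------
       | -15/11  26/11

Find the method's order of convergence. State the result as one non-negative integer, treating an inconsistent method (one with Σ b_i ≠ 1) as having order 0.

1

b = (-15/11, 26/11)
c = (0, -12/11)
Σ b_i: (-15/11)·1 + 26/11·1 = 1 ✓
b·c: 26/11·(-12/11) = -312/121 ≠ 1/2 ⇒ order 1.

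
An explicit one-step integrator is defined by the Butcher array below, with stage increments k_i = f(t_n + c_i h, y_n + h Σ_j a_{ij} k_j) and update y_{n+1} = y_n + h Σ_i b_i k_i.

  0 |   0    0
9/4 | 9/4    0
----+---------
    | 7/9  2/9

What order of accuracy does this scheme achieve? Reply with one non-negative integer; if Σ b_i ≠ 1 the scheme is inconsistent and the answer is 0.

b = (7/9, 2/9)
c = (0, 9/4)
Σ b_i: 7/9·1 + 2/9·1 = 1 ✓
b·c: 2/9·9/4 = 1/2 ✓; 2 stages ⇒ order 2.

2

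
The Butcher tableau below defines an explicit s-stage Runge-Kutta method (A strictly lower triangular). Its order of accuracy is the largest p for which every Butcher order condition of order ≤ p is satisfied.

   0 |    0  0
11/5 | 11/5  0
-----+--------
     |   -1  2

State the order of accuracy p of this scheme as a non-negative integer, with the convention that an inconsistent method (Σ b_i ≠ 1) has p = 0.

1

b = (-1, 2)
c = (0, 11/5)
Σ b_i: (-1)·1 + 2·1 = 1 ✓
b·c: 2·11/5 = 22/5 ≠ 1/2 ⇒ order 1.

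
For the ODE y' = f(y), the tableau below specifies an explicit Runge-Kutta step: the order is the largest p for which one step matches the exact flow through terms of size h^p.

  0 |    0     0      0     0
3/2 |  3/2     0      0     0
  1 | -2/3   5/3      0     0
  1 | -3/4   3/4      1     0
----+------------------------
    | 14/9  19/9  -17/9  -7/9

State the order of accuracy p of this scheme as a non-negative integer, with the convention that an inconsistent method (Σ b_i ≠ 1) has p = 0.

2

b = (14/9, 19/9, -17/9, -7/9)
c = (0, 3/2, 1, 1)
Ac = (0, 0, 5/2, 17/8)
Σ b_i: 14/9·1 + 19/9·1 + (-17/9)·1 + (-7/9)·1 = 1 ✓
b·c: 19/9·3/2 + (-17/9)·1 + (-7/9)·1 = 1/2 ✓
b·c²: 19/9·9/4 + (-17/9)·1 + (-7/9)·1 = 25/12 ≠ 1/3 ⇒ order 2.
b·Ac: (-17/9)·5/2 + (-7/9)·17/8 = -51/8 ≠ 1/6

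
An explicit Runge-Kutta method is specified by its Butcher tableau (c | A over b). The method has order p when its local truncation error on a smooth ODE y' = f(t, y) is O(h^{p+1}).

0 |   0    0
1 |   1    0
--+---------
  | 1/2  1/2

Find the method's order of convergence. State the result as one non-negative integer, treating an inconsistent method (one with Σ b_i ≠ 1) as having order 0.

b = (1/2, 1/2)
c = (0, 1)
Σ b_i: 1/2·1 + 1/2·1 = 1 ✓
b·c: 1/2·1 = 1/2 ✓; 2 stages ⇒ order 2.

2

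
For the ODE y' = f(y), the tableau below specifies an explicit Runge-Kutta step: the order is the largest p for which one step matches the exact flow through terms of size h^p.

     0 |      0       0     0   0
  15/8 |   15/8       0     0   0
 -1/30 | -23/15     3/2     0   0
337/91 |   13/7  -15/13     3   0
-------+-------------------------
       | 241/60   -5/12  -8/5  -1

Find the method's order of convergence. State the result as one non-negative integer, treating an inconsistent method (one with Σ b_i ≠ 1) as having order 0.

1

b = (241/60, -5/12, -8/5, -1)
c = (0, 15/8, -1/30, 337/91)
Ac = (0, 0, 45/16, -1177/520)
Σ b_i: 241/60·1 + (-5/12)·1 + (-8/5)·1 + (-1)·1 = 1 ✓
b·c: (-5/12)·15/8 + (-8/5)·(-1/30) + (-1)·337/91 = -967777/218400 ≠ 1/2 ⇒ order 1.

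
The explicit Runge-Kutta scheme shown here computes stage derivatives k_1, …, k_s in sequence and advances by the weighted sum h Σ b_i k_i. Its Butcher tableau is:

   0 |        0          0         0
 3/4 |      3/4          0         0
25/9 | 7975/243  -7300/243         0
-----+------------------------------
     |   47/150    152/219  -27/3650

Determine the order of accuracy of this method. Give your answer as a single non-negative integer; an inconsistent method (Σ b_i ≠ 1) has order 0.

b = (47/150, 152/219, -27/3650)
c = (0, 3/4, 25/9)
Ac = (0, 0, -1825/81)
Σ b_i: 47/150·1 + 152/219·1 + (-27/3650)·1 = 1 ✓
b·c: 152/219·3/4 + (-27/3650)·25/9 = 1/2 ✓
b·c²: 152/219·9/16 + (-27/3650)·625/81 = 1/3 ✓
b·Ac: (-27/3650)·(-1825/81) = 1/6 ✓; 3 stages ⇒ order 3.

3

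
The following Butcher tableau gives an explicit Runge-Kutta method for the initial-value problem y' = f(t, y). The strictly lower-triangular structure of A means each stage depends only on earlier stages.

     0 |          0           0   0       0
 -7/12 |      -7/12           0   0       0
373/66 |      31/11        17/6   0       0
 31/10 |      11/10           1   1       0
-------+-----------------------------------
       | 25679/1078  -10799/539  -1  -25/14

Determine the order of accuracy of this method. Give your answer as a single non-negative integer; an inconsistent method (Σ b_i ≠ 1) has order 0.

2

b = (25679/1078, -10799/539, -1, -25/14)
c = (0, -7/12, 373/66, 31/10)
Ac = (0, 0, -119/72, 223/44)
Σ b_i: 25679/1078·1 + (-10799/539)·1 + (-1)·1 + (-25/14)·1 = 1 ✓
b·c: (-10799/539)·(-7/12) + (-1)·373/66 + (-25/14)·31/10 = 1/2 ✓
b·c²: (-10799/539)·49/144 + (-1)·139129/4356 + (-25/14)·961/100 = -6820193/121968 ≠ 1/3 ⇒ order 2.
b·Ac: (-1)·(-119/72) + (-25/14)·223/44 = -10253/1386 ≠ 1/6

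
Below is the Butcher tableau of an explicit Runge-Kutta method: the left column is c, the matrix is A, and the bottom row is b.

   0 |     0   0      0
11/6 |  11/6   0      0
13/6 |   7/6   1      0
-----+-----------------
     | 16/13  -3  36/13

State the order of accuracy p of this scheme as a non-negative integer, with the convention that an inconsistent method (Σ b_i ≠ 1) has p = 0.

b = (16/13, -3, 36/13)
c = (0, 11/6, 13/6)
Ac = (0, 0, 11/6)
Σ b_i: 16/13·1 + (-3)·1 + 36/13·1 = 1 ✓
b·c: (-3)·11/6 + 36/13·13/6 = 1/2 ✓
b·c²: (-3)·121/36 + 36/13·169/36 = 35/12 ≠ 1/3 ⇒ order 2.
b·Ac: 36/13·11/6 = 66/13 ≠ 1/6

2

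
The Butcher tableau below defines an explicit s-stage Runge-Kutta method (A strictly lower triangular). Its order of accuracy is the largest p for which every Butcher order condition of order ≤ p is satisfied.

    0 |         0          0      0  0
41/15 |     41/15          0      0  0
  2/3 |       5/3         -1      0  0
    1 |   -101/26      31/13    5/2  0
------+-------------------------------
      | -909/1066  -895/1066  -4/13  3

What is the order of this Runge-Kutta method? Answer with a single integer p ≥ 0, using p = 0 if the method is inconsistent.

2

b = (-909/1066, -895/1066, -4/13, 3)
c = (0, 41/15, 2/3, 1)
Ac = (0, 0, -41/15, 532/65)
Σ b_i: (-909/1066)·1 + (-895/1066)·1 + (-4/13)·1 + 3·1 = 1 ✓
b·c: (-895/1066)·41/15 + (-4/13)·2/3 + 3·1 = 1/2 ✓
b·c²: (-895/1066)·1681/225 + (-4/13)·4/9 + 3·1 = -3989/1170 ≠ 1/3 ⇒ order 2.
b·Ac: (-4/13)·(-41/15) + 3·532/65 = 4952/195 ≠ 1/6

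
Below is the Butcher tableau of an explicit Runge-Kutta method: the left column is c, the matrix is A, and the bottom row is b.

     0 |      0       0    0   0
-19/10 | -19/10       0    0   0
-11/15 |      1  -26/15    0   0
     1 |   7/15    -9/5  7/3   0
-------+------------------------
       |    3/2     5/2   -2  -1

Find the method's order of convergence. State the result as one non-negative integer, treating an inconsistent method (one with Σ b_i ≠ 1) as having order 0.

b = (3/2, 5/2, -2, -1)
c = (0, -19/10, -11/15, 1)
Ac = (0, 0, 247/75, 769/450)
Σ b_i: 3/2·1 + 5/2·1 + (-2)·1 + (-1)·1 = 1 ✓
b·c: 5/2·(-19/10) + (-2)·(-11/15) + (-1)·1 = -257/60 ≠ 1/2 ⇒ order 1.

1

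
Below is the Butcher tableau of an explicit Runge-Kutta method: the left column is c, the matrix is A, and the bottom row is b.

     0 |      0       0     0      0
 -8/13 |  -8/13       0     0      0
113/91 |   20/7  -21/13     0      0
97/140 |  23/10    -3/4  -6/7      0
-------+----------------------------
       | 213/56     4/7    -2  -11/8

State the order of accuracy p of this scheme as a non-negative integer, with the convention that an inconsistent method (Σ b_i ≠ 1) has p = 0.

1

b = (213/56, 4/7, -2, -11/8)
c = (0, -8/13, 113/91, 97/140)
Ac = (0, 0, 168/169, -384/637)
Σ b_i: 213/56·1 + 4/7·1 + (-2)·1 + (-11/8)·1 = 1 ✓
b·c: 4/7·(-8/13) + (-2)·113/91 + (-11/8)·97/140 = -55151/14560 ≠ 1/2 ⇒ order 1.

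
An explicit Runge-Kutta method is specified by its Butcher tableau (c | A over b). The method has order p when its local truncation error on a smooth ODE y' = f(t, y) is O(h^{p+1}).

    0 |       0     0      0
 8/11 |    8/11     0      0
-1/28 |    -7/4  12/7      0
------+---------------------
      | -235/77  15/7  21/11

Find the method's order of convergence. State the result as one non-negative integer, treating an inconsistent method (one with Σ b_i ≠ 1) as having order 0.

1

b = (-235/77, 15/7, 21/11)
c = (0, 8/11, -1/28)
Ac = (0, 0, 96/77)
Σ b_i: (-235/77)·1 + 15/7·1 + 21/11·1 = 1 ✓
b·c: 15/7·8/11 + 21/11·(-1/28) = 459/308 ≠ 1/2 ⇒ order 1.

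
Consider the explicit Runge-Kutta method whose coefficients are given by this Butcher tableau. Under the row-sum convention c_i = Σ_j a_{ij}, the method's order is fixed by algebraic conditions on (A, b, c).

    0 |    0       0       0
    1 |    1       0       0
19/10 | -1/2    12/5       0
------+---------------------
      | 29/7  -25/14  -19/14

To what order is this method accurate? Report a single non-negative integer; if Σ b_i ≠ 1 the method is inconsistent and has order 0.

1

b = (29/7, -25/14, -19/14)
c = (0, 1, 19/10)
Ac = (0, 0, 12/5)
Σ b_i: 29/7·1 + (-25/14)·1 + (-19/14)·1 = 1 ✓
b·c: (-25/14)·1 + (-19/14)·19/10 = -611/140 ≠ 1/2 ⇒ order 1.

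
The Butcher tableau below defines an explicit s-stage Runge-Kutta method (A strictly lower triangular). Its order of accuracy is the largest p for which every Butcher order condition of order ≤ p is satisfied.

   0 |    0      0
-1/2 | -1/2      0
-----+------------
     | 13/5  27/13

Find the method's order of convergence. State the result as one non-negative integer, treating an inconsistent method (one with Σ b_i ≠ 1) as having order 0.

0

b = (13/5, 27/13)
c = (0, -1/2)
Σ b_i: 13/5·1 + 27/13·1 = 304/65 ≠ 1 ⇒ order 0.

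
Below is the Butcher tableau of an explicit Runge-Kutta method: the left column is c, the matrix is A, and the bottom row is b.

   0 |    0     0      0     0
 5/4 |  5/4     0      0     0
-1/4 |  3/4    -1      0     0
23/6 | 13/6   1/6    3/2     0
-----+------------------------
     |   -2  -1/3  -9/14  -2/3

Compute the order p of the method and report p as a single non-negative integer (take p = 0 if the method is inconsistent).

0

b = (-2, -1/3, -9/14, -2/3)
c = (0, 5/4, -1/4, 23/6)
Ac = (0, 0, -5/4, -1/6)
Σ b_i: (-2)·1 + (-1/3)·1 + (-9/14)·1 + (-2/3)·1 = -51/14 ≠ 1 ⇒ order 0.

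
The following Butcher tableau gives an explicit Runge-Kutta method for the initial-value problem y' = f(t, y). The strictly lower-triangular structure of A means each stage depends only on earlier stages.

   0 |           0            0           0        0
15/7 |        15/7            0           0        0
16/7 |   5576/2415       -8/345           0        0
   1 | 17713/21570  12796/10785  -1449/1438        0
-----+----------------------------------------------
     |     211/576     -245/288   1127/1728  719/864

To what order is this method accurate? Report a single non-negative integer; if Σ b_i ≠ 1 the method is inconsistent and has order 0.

4

b = (211/576, -245/288, 1127/1728, 719/864)
c = (0, 15/7, 16/7, 1)
Ac = (0, 0, -8/161, 172/719)
Σ b_i: 211/576·1 + (-245/288)·1 + 1127/1728·1 + 719/864·1 = 1 ✓
b·c: (-245/288)·15/7 + 1127/1728·16/7 + 719/864·1 = 1/2 ✓
b·c²: (-245/288)·225/49 + 1127/1728·256/49 + 719/864·1 = 1/3 ✓
b·Ac: 1127/1728·(-8/161) + 719/864·172/719 = 1/6 ✓
b·c³: (-245/288)·3375/343 + 1127/1728·4096/343 + 719/864·1 = 1/4 ✓
b·(c∘Ac): 1127/1728·(-128/1127) + 719/864·172/719 = 1/8 ✓
b·Ac²: 1127/1728·(-120/1127) + 719/864·132/719 = 1/12 ✓
b·A²c: 719/864·36/719 = 1/24 ✓; 4 stages ⇒ order 4.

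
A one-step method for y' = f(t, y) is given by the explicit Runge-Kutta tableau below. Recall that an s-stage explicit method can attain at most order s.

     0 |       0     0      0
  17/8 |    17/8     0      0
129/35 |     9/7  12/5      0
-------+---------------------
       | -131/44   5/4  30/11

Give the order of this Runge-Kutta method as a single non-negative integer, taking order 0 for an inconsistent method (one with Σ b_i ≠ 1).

b = (-131/44, 5/4, 30/11)
c = (0, 17/8, 129/35)
Ac = (0, 0, 51/10)
Σ b_i: (-131/44)·1 + 5/4·1 + 30/11·1 = 1 ✓
b·c: 5/4·17/8 + 30/11·129/35 = 31313/2464 ≠ 1/2 ⇒ order 1.

1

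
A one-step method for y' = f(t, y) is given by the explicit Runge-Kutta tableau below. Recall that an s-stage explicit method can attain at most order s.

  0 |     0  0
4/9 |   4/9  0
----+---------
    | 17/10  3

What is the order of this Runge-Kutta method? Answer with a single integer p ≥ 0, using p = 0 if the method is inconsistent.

b = (17/10, 3)
c = (0, 4/9)
Σ b_i: 17/10·1 + 3·1 = 47/10 ≠ 1 ⇒ order 0.

0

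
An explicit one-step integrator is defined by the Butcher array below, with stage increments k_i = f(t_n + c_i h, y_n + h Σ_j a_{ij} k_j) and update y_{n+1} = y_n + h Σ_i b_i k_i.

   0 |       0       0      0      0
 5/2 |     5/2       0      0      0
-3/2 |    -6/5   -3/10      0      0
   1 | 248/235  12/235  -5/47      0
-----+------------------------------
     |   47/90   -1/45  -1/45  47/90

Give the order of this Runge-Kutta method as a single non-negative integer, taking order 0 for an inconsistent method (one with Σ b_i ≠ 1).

4

b = (47/90, -1/45, -1/45, 47/90)
c = (0, 5/2, -3/2, 1)
Ac = (0, 0, -3/4, 27/94)
Σ b_i: 47/90·1 + (-1/45)·1 + (-1/45)·1 + 47/90·1 = 1 ✓
b·c: (-1/45)·5/2 + (-1/45)·(-3/2) + 47/90·1 = 1/2 ✓
b·c²: (-1/45)·25/4 + (-1/45)·9/4 + 47/90·1 = 1/3 ✓
b·Ac: (-1/45)·(-3/4) + 47/90·27/94 = 1/6 ✓
b·c³: (-1/45)·125/8 + (-1/45)·(-27/8) + 47/90·1 = 1/4 ✓
b·(c∘Ac): (-1/45)·9/8 + 47/90·27/94 = 1/8 ✓
b·Ac²: (-1/45)·(-15/8) + 47/90·15/188 = 1/12 ✓
b·A²c: 47/90·15/188 = 1/24 ✓; 4 stages ⇒ order 4.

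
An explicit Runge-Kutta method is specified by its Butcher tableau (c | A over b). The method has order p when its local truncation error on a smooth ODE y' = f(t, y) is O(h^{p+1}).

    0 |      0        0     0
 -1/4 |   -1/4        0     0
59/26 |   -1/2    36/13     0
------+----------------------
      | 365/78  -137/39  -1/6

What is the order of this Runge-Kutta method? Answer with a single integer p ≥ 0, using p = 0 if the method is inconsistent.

b = (365/78, -137/39, -1/6)
c = (0, -1/4, 59/26)
Ac = (0, 0, -9/13)
Σ b_i: 365/78·1 + (-137/39)·1 + (-1/6)·1 = 1 ✓
b·c: (-137/39)·(-1/4) + (-1/6)·59/26 = 1/2 ✓
b·c²: (-137/39)·1/16 + (-1/6)·3481/676 = -8743/8112 ≠ 1/3 ⇒ order 2.
b·Ac: (-1/6)·(-9/13) = 3/26 ≠ 1/6

2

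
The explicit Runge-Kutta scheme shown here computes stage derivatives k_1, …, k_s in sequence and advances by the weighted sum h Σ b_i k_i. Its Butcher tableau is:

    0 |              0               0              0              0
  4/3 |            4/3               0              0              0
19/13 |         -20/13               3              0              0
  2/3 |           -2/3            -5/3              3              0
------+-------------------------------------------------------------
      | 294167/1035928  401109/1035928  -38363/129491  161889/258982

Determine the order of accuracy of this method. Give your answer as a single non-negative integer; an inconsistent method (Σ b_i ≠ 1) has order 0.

b = (294167/1035928, 401109/1035928, -38363/129491, 161889/258982)
c = (0, 4/3, 19/13, 2/3)
Ac = (0, 0, 4, 253/117)
Σ b_i: 294167/1035928·1 + 401109/1035928·1 + (-38363/129491)·1 + 161889/258982·1 = 1 ✓
b·c: 401109/1035928·4/3 + (-38363/129491)·19/13 + 161889/258982·2/3 = 1/2 ✓
b·c²: 401109/1035928·16/9 + (-38363/129491)·361/169 + 161889/258982·4/9 = 1/3 ✓
b·Ac: (-38363/129491)·4 + 161889/258982·253/117 = 1/6 ✓
b·c³: 401109/1035928·64/27 + (-38363/129491)·6859/2197 + 161889/258982·8/27 = 899417/5050149 ≠ 1/4 ⇒ order 3.
b·(c∘Ac): (-38363/129491)·76/13 + 161889/258982·506/351 = -968281/1165419 ≠ 1/8
b·Ac²: (-38363/129491)·16/3 + 161889/258982·15721/4563 = 17380847/30300894 ≠ 1/12
b·A²c: 161889/258982·12 = 971334/129491 ≠ 1/24

3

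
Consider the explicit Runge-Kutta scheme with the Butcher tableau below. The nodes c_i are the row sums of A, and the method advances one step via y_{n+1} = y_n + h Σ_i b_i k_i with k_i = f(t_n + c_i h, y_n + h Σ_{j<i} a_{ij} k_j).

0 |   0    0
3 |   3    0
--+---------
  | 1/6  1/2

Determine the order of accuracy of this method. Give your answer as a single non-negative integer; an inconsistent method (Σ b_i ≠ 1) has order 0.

0

b = (1/6, 1/2)
c = (0, 3)
Σ b_i: 1/6·1 + 1/2·1 = 2/3 ≠ 1 ⇒ order 0.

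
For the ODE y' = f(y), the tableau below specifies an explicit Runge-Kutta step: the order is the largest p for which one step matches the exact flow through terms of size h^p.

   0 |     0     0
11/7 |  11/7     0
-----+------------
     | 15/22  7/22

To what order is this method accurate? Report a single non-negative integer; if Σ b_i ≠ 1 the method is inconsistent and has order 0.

2

b = (15/22, 7/22)
c = (0, 11/7)
Σ b_i: 15/22·1 + 7/22·1 = 1 ✓
b·c: 7/22·11/7 = 1/2 ✓; 2 stages ⇒ order 2.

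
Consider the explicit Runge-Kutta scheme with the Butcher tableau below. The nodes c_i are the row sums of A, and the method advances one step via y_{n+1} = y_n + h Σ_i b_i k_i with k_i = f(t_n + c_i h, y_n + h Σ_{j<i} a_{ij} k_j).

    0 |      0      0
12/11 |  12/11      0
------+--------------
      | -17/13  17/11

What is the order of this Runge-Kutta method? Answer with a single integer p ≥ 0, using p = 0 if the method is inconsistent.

b = (-17/13, 17/11)
c = (0, 12/11)
Σ b_i: (-17/13)·1 + 17/11·1 = 34/143 ≠ 1 ⇒ order 0.

0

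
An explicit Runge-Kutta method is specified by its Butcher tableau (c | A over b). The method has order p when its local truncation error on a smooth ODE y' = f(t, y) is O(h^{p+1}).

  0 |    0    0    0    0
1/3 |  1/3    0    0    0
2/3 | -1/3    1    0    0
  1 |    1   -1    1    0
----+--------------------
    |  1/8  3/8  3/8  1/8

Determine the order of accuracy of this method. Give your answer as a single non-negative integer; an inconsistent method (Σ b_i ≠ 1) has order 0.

4

b = (1/8, 3/8, 3/8, 1/8)
c = (0, 1/3, 2/3, 1)
Ac = (0, 0, 1/3, 1/3)
Σ b_i: 1/8·1 + 3/8·1 + 3/8·1 + 1/8·1 = 1 ✓
b·c: 3/8·1/3 + 3/8·2/3 + 1/8·1 = 1/2 ✓
b·c²: 3/8·1/9 + 3/8·4/9 + 1/8·1 = 1/3 ✓
b·Ac: 3/8·1/3 + 1/8·1/3 = 1/6 ✓
b·c³: 3/8·1/27 + 3/8·8/27 + 1/8·1 = 1/4 ✓
b·(c∘Ac): 3/8·2/9 + 1/8·1/3 = 1/8 ✓
b·Ac²: 3/8·1/9 + 1/8·1/3 = 1/12 ✓
b·A²c: 1/8·1/3 = 1/24 ✓; 4 stages ⇒ order 4.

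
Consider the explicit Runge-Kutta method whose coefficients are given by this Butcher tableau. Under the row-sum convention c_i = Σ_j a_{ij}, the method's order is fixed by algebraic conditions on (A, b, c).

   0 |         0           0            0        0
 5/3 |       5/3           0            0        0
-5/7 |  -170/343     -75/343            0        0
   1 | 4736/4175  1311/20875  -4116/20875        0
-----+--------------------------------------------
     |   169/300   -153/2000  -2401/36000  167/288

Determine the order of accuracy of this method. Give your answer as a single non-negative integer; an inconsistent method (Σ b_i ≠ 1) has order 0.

b = (169/300, -153/2000, -2401/36000, 167/288)
c = (0, 5/3, -5/7, 1)
Ac = (0, 0, -125/343, 41/167)
Σ b_i: 169/300·1 + (-153/2000)·1 + (-2401/36000)·1 + 167/288·1 = 1 ✓
b·c: (-153/2000)·5/3 + (-2401/36000)·(-5/7) + 167/288·1 = 1/2 ✓
b·c²: (-153/2000)·25/9 + (-2401/36000)·25/49 + 167/288·1 = 1/3 ✓
b·Ac: (-2401/36000)·(-125/343) + 167/288·41/167 = 1/6 ✓
b·c³: (-153/2000)·125/27 + (-2401/36000)·(-125/343) + 167/288·1 = 1/4 ✓
b·(c∘Ac): (-2401/36000)·625/2401 + 167/288·41/167 = 1/8 ✓
b·Ac²: (-2401/36000)·(-625/1029) + 167/288·37/501 = 1/12 ✓
b·A²c: 167/288·12/167 = 1/24 ✓; 4 stages ⇒ order 4.

4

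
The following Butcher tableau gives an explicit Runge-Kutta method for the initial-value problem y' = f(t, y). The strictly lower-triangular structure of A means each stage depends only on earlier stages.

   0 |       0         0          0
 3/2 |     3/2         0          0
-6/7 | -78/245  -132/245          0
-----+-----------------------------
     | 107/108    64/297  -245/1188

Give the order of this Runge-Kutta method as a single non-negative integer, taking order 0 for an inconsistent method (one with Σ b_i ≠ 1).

b = (107/108, 64/297, -245/1188)
c = (0, 3/2, -6/7)
Ac = (0, 0, -198/245)
Σ b_i: 107/108·1 + 64/297·1 + (-245/1188)·1 = 1 ✓
b·c: 64/297·3/2 + (-245/1188)·(-6/7) = 1/2 ✓
b·c²: 64/297·9/4 + (-245/1188)·36/49 = 1/3 ✓
b·Ac: (-245/1188)·(-198/245) = 1/6 ✓; 3 stages ⇒ order 3.

3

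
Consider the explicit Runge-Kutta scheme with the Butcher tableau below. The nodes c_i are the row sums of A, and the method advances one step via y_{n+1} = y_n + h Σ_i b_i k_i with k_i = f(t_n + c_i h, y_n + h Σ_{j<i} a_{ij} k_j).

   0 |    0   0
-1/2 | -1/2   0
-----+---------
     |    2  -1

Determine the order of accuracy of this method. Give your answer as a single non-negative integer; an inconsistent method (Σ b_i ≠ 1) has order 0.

b = (2, -1)
c = (0, -1/2)
Σ b_i: 2·1 + (-1)·1 = 1 ✓
b·c: (-1)·(-1/2) = 1/2 ✓; 2 stages ⇒ order 2.

2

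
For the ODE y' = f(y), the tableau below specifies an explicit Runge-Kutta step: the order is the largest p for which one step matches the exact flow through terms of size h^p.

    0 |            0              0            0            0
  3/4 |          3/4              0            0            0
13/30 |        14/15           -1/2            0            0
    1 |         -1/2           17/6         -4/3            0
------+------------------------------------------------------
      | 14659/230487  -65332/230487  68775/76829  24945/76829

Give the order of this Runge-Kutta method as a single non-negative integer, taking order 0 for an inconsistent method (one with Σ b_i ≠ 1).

3

b = (14659/230487, -65332/230487, 68775/76829, 24945/76829)
c = (0, 3/4, 13/30, 1)
Ac = (0, 0, -3/8, 557/360)
Σ b_i: 14659/230487·1 + (-65332/230487)·1 + 68775/76829·1 + 24945/76829·1 = 1 ✓
b·c: (-65332/230487)·3/4 + 68775/76829·13/30 + 24945/76829·1 = 1/2 ✓
b·c²: (-65332/230487)·9/16 + 68775/76829·169/900 + 24945/76829·1 = 1/3 ✓
b·Ac: 68775/76829·(-3/8) + 24945/76829·557/360 = 1/6 ✓
b·c³: (-65332/230487)·27/64 + 68775/76829·2197/27000 + 24945/76829·1 = 15374833/55316880 ≠ 1/4 ⇒ order 3.
b·(c∘Ac): 68775/76829·(-13/80) + 24945/76829·557/360 = 1316137/3687792 ≠ 1/8
b·Ac²: 68775/76829·(-9/32) + 24945/76829·29017/21600 = 5100349/27658440 ≠ 1/12
b·A²c: 24945/76829·1/2 = 24945/153658 ≠ 1/24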